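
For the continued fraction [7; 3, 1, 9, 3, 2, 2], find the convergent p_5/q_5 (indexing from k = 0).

Using pₖ = aₖpₖ₋₁ + pₖ₋₂, qₖ = aₖqₖ₋₁ + qₖ₋₂ (with p₋₁=1, p₋₂=0, q₋₁=0, q₋₂=1):
  k=0: a=7, p=7, q=1
  k=1: a=3, p=22, q=3
  k=2: a=1, p=29, q=4
  k=3: a=9, p=283, q=39
  k=4: a=3, p=878, q=121
  k=5: a=2, p=2039, q=281

2039/281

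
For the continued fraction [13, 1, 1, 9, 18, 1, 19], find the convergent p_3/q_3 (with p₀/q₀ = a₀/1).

Using pₖ = aₖpₖ₋₁ + pₖ₋₂, qₖ = aₖqₖ₋₁ + qₖ₋₂ (with p₋₁=1, p₋₂=0, q₋₁=0, q₋₂=1):
  k=0: a=13, p=13, q=1
  k=1: a=1, p=14, q=1
  k=2: a=1, p=27, q=2
  k=3: a=9, p=257, q=19

257/19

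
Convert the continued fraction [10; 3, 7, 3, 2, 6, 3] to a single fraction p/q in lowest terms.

33505/3247

Using pₖ = aₖpₖ₋₁ + pₖ₋₂ and qₖ = aₖqₖ₋₁ + qₖ₋₂:
  k=0: a=10, p=10, q=1
  k=1: a=3, p=31, q=3
  k=2: a=7, p=227, q=22
  k=3: a=3, p=712, q=69
  k=4: a=2, p=1651, q=160
  k=5: a=6, p=10618, q=1029
  k=6: a=3, p=33505, q=3247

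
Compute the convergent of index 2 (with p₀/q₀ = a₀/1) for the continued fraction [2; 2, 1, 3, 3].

Using pₖ = aₖpₖ₋₁ + pₖ₋₂, qₖ = aₖqₖ₋₁ + qₖ₋₂ (with p₋₁=1, p₋₂=0, q₋₁=0, q₋₂=1):
  k=0: a=2, p=2, q=1
  k=1: a=2, p=5, q=2
  k=2: a=1, p=7, q=3

7/3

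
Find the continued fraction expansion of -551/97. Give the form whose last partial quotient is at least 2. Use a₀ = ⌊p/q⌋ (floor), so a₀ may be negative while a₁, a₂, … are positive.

-551 = -6×97 + 31
97 = 3×31 + 4
31 = 7×4 + 3
4 = 1×3 + 1
3 = 3×1 + 0  (stop)
So -551/97 = [-6; 3, 7, 1, 3].

[-6; 3, 7, 1, 3]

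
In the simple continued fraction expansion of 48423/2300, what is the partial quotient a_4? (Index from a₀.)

3

48423 = 21·2300 + 123   →  a_0 = 21
2300 = 18·123 + 86   →  a_1 = 18
123 = 1·86 + 37   →  a_2 = 1
86 = 2·37 + 12   →  a_3 = 2
37 = 3·12 + 1   →  a_4 = 3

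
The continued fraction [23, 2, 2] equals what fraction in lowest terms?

117/5

Fold from the inside: start with 2/1.
  2 + 1/2 = 5/2
  23 + 2/5 = 117/5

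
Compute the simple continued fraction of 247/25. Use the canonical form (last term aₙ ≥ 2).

[9; 1, 7, 3]

247 = 9×25 + 22
25 = 1×22 + 3
22 = 7×3 + 1
3 = 3×1 + 0  (stop)
So 247/25 = [9; 1, 7, 3].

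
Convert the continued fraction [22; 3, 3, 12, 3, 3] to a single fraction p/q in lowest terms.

28099/1260

Fold from the inside: start with 3/1.
  3 + 1/3 = 10/3
  12 + 3/10 = 123/10
  3 + 10/123 = 379/123
  3 + 123/379 = 1260/379
  22 + 379/1260 = 28099/1260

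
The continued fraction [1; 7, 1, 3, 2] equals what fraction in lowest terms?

79/70

Fold from the inside: start with 2/1.
  3 + 1/2 = 7/2
  1 + 2/7 = 9/7
  7 + 7/9 = 70/9
  1 + 9/70 = 79/70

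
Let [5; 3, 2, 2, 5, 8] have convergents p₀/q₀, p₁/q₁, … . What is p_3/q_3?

Using pₖ = aₖpₖ₋₁ + pₖ₋₂, qₖ = aₖqₖ₋₁ + qₖ₋₂ (with p₋₁=1, p₋₂=0, q₋₁=0, q₋₂=1):
  k=0: a=5, p=5, q=1
  k=1: a=3, p=16, q=3
  k=2: a=2, p=37, q=7
  k=3: a=2, p=90, q=17

90/17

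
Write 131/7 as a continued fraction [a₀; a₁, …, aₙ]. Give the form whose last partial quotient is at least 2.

[18; 1, 2, 2]

131 = 18×7 + 5
7 = 1×5 + 2
5 = 2×2 + 1
2 = 2×1 + 0  (stop)
So 131/7 = [18; 1, 2, 2].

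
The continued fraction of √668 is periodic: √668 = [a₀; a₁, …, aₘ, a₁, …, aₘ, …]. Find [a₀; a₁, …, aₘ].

[25; 1, 5, 2, 12, 2, 5, 1, 50]

a₀ = ⌊√668⌋ = 25.
With m₀=0, d₀=1 and mₖ₊₁ = dₖaₖ − mₖ, dₖ₊₁ = (n − mₖ₊₁²)/dₖ, aₖ₊₁ = ⌊(a₀+mₖ₊₁)/dₖ₊₁⌋:
  k=1: m=25, d=43, a=1
  k=2: m=18, d=8, a=5
  k=3: m=22, d=23, a=2
  k=4: m=24, d=4, a=12
  k=5: m=24, d=23, a=2
  k=6: m=22, d=8, a=5
  k=7: m=18, d=43, a=1
  k=8: m=25, d=1, a=50
d=1 and a=2a₀=50 at k=8, so the next step gives (m, d) = (25, 43) again — its k=1 value — and the period has length 8.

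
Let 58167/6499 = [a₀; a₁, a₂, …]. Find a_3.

58167 = 8·6499 + 6175   →  a_0 = 8
6499 = 1·6175 + 324   →  a_1 = 1
6175 = 19·324 + 19   →  a_2 = 19
324 = 17·19 + 1   →  a_3 = 17

17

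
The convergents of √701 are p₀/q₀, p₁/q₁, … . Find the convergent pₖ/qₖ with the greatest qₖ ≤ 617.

√701 = [26; 2, 10, 10, 2, 52, …] (period length 5).
Convergents:
  p_0/q_0 = 26/1
  p_1/q_1 = 53/2
  p_2/q_2 = 556/21
  p_3/q_3 = 5613/212
  p_4/q_4 = 11782/445
  p_5/q_5 = 618277/23352
q_4 = 445 ≤ 617 < 23352 = q_5, so the answer is 11782/445.

11782/445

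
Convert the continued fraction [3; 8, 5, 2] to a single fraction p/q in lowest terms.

281/90

Using pₖ = aₖpₖ₋₁ + pₖ₋₂ and qₖ = aₖqₖ₋₁ + qₖ₋₂:
  k=0: a=3, p=3, q=1
  k=1: a=8, p=25, q=8
  k=2: a=5, p=128, q=41
  k=3: a=2, p=281, q=90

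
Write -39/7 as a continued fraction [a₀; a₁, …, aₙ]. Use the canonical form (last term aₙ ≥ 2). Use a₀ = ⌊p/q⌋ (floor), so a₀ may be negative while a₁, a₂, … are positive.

-39 = -6·7 + 3
7 = 2·3 + 1
3 = 3·1 + 0  (stop)
So -39/7 = [-6; 2, 3].

[-6; 2, 3]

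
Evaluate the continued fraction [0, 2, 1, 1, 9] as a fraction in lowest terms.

19/48

Fold from the inside: start with 9/1.
  1 + 1/9 = 10/9
  1 + 9/10 = 19/10
  2 + 10/19 = 48/19
  0 + 19/48 = 19/48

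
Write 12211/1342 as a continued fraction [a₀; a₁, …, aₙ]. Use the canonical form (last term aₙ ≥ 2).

12211 = 9·1342 + 133
1342 = 10·133 + 12
133 = 11·12 + 1
12 = 12·1 + 0  (stop)
So 12211/1342 = [9; 10, 11, 12].

[9; 10, 11, 12]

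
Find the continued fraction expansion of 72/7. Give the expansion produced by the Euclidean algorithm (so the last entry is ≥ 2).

[10; 3, 2]

72 = 10×7 + 2
7 = 3×2 + 1
2 = 2×1 + 0  (stop)
So 72/7 = [10; 3, 2].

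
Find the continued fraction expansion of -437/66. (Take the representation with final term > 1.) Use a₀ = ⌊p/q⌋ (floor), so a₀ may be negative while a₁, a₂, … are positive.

[-7; 2, 1, 1, 1, 3, 2]

-437 = -7×66 + 25
66 = 2×25 + 16
25 = 1×16 + 9
16 = 1×9 + 7
9 = 1×7 + 2
7 = 3×2 + 1
2 = 2×1 + 0  (stop)
So -437/66 = [-7; 2, 1, 1, 1, 3, 2].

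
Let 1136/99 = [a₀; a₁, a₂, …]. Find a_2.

1136 = 11·99 + 47   →  a_0 = 11
99 = 2·47 + 5   →  a_1 = 2
47 = 9·5 + 2   →  a_2 = 9

9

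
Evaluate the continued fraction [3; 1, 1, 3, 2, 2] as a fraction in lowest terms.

139/39

Fold from the inside: start with 2/1.
  2 + 1/2 = 5/2
  3 + 2/5 = 17/5
  1 + 5/17 = 22/17
  1 + 17/22 = 39/22
  3 + 22/39 = 139/39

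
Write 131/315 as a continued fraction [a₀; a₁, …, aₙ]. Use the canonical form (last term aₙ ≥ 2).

131 = 0×315 + 131
315 = 2×131 + 53
131 = 2×53 + 25
53 = 2×25 + 3
25 = 8×3 + 1
3 = 3×1 + 0  (stop)
So 131/315 = [0; 2, 2, 2, 8, 3].

[0; 2, 2, 2, 8, 3]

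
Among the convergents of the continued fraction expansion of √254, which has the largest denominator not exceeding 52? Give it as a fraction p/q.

√254 = [15; 1, 14, 1, 30, …] (period length 4).
Convergents:
  p_0/q_0 = 15/1
  p_1/q_1 = 16/1
  p_2/q_2 = 239/15
  p_3/q_3 = 255/16
  p_4/q_4 = 7889/495
q_3 = 16 ≤ 52 < 495 = q_4, so the answer is 255/16.

255/16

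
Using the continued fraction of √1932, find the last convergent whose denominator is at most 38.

√1932 = [43; 1, 20, 1, 86, …] (period length 4).
Convergents:
  p_0/q_0 = 43/1
  p_1/q_1 = 44/1
  p_2/q_2 = 923/21
  p_3/q_3 = 967/22
  p_4/q_4 = 84085/1913
q_3 = 22 ≤ 38 < 1913 = q_4, so the answer is 967/22.

967/22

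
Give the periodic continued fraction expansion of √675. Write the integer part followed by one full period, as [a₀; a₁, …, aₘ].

[25; 1, 50]

a₀ = ⌊√675⌋ = 25.
With m₀=0, d₀=1 and mₖ₊₁ = dₖaₖ − mₖ, dₖ₊₁ = (n − mₖ₊₁²)/dₖ, aₖ₊₁ = ⌊(a₀+mₖ₊₁)/dₖ₊₁⌋:
  k=1: m=25, d=50, a=1
  k=2: m=25, d=1, a=50
d=1 and a=2a₀=50 at k=2, so the next step gives (m, d) = (25, 50) again — its k=1 value — and the period has length 2.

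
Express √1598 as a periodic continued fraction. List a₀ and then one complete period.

[39; 1, 38, 1, 78]

a₀ = ⌊√1598⌋ = 39.
With m₀=0, d₀=1 and mₖ₊₁ = dₖaₖ − mₖ, dₖ₊₁ = (n − mₖ₊₁²)/dₖ, aₖ₊₁ = ⌊(a₀+mₖ₊₁)/dₖ₊₁⌋:
  k=1: m=39, d=77, a=1
  k=2: m=38, d=2, a=38
  k=3: m=38, d=77, a=1
  k=4: m=39, d=1, a=78
d=1 and a=2a₀=78 at k=4, so the next step gives (m, d) = (39, 77) again — its k=1 value — and the period has length 4.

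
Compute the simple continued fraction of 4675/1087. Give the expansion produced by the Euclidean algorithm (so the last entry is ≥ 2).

[4; 3, 3, 11, 1, 3, 2]

4675 = 4*1087 + 327
1087 = 3*327 + 106
327 = 3*106 + 9
106 = 11*9 + 7
9 = 1*7 + 2
7 = 3*2 + 1
2 = 2*1 + 0  (stop)
So 4675/1087 = [4; 3, 3, 11, 1, 3, 2].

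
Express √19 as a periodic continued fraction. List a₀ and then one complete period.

[4; 2, 1, 3, 1, 2, 8]

a₀ = ⌊√19⌋ = 4.
With m₀=0, d₀=1 and mₖ₊₁ = dₖaₖ − mₖ, dₖ₊₁ = (n − mₖ₊₁²)/dₖ, aₖ₊₁ = ⌊(a₀+mₖ₊₁)/dₖ₊₁⌋:
  k=1: m=4, d=3, a=2
  k=2: m=2, d=5, a=1
  k=3: m=3, d=2, a=3
  k=4: m=3, d=5, a=1
  k=5: m=2, d=3, a=2
  k=6: m=4, d=1, a=8
d=1 and a=2a₀=8 at k=6, so the next step gives (m, d) = (4, 3) again — its k=1 value — and the period has length 6.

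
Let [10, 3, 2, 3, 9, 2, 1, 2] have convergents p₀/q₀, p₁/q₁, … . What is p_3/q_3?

247/24

Using pₖ = aₖpₖ₋₁ + pₖ₋₂, qₖ = aₖqₖ₋₁ + qₖ₋₂ (with p₋₁=1, p₋₂=0, q₋₁=0, q₋₂=1):
  k=0: a=10, p=10, q=1
  k=1: a=3, p=31, q=3
  k=2: a=2, p=72, q=7
  k=3: a=3, p=247, q=24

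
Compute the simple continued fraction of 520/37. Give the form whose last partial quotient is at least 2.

520 = 14*37 + 2
37 = 18*2 + 1
2 = 2*1 + 0  (stop)
So 520/37 = [14; 18, 2].

[14; 18, 2]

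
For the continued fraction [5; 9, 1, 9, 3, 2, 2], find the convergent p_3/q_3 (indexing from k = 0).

505/99

Using pₖ = aₖpₖ₋₁ + pₖ₋₂, qₖ = aₖqₖ₋₁ + qₖ₋₂ (with p₋₁=1, p₋₂=0, q₋₁=0, q₋₂=1):
  k=0: a=5, p=5, q=1
  k=1: a=9, p=46, q=9
  k=2: a=1, p=51, q=10
  k=3: a=9, p=505, q=99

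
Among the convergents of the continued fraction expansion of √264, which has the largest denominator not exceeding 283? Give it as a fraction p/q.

2096/129

√264 = [16; 4, 32, …] (period length 2).
Convergents:
  p_0/q_0 = 16/1
  p_1/q_1 = 65/4
  p_2/q_2 = 2096/129
  p_3/q_3 = 8449/520
q_2 = 129 ≤ 283 < 520 = q_3, so the answer is 2096/129.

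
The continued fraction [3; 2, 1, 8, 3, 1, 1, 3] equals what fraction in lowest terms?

Using pₖ = aₖpₖ₋₁ + pₖ₋₂ and qₖ = aₖqₖ₋₁ + qₖ₋₂:
  k=0: a=3, p=3, q=1
  k=1: a=2, p=7, q=2
  k=2: a=1, p=10, q=3
  k=3: a=8, p=87, q=26
  k=4: a=3, p=271, q=81
  k=5: a=1, p=358, q=107
  k=6: a=1, p=629, q=188
  k=7: a=3, p=2245, q=671

2245/671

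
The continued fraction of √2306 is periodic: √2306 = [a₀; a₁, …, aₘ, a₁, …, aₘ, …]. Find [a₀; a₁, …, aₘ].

[48; 48, 96]

a₀ = ⌊√2306⌋ = 48.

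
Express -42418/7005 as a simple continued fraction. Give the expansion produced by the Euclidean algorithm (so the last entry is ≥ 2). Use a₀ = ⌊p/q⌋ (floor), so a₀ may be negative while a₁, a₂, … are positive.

-42418 = -7*7005 + 6617
7005 = 1*6617 + 388
6617 = 17*388 + 21
388 = 18*21 + 10
21 = 2*10 + 1
10 = 10*1 + 0  (stop)
So -42418/7005 = [-7; 1, 17, 18, 2, 10].

[-7; 1, 17, 18, 2, 10]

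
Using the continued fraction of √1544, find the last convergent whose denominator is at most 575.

13242/337

√1544 = [39; 3, 2, 2, 9, 2, 2, 3, 78, …] (period length 8).
Convergents:
  p_0/q_0 = 39/1
  p_1/q_1 = 118/3
  p_2/q_2 = 275/7
  p_3/q_3 = 668/17
  p_4/q_4 = 6287/160
  p_5/q_5 = 13242/337
  p_6/q_6 = 32771/834
q_5 = 337 ≤ 575 < 834 = q_6, so the answer is 13242/337.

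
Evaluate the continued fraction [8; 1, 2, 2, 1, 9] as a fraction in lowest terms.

844/97

Using pₖ = aₖpₖ₋₁ + pₖ₋₂ and qₖ = aₖqₖ₋₁ + qₖ₋₂:
  k=0: a=8, p=8, q=1
  k=1: a=1, p=9, q=1
  k=2: a=2, p=26, q=3
  k=3: a=2, p=61, q=7
  k=4: a=1, p=87, q=10
  k=5: a=9, p=844, q=97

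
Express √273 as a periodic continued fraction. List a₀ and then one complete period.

a₀ = ⌊√273⌋ = 16.
With m₀=0, d₀=1 and mₖ₊₁ = dₖaₖ − mₖ, dₖ₊₁ = (n − mₖ₊₁²)/dₖ, aₖ₊₁ = ⌊(a₀+mₖ₊₁)/dₖ₊₁⌋:
  k=1: m=16, d=17, a=1
  k=2: m=1, d=16, a=1
  k=3: m=15, d=3, a=10
  k=4: m=15, d=16, a=1
  k=5: m=1, d=17, a=1
  k=6: m=16, d=1, a=32
d=1 and a=2a₀=32 at k=6, so the next step gives (m, d) = (16, 17) again — its k=1 value — and the period has length 6.

[16; 1, 1, 10, 1, 1, 32]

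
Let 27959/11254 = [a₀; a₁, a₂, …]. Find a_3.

2

27959 = 2·11254 + 5451   →  a_0 = 2
11254 = 2·5451 + 352   →  a_1 = 2
5451 = 15·352 + 171   →  a_2 = 15
352 = 2·171 + 10   →  a_3 = 2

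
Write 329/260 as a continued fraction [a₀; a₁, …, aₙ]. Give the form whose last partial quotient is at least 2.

[1; 3, 1, 3, 3, 5]

329 = 1·260 + 69
260 = 3·69 + 53
69 = 1·53 + 16
53 = 3·16 + 5
16 = 3·5 + 1
5 = 5·1 + 0  (stop)
So 329/260 = [1; 3, 1, 3, 3, 5].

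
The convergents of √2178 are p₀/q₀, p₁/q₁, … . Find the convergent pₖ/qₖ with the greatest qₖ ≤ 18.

140/3

√2178 = [46; 1, 2, 46, 2, 1, 92, …] (period length 6).
Convergents:
  p_0/q_0 = 46/1
  p_1/q_1 = 47/1
  p_2/q_2 = 140/3
  p_3/q_3 = 6487/139
q_2 = 3 ≤ 18 < 139 = q_3, so the answer is 140/3.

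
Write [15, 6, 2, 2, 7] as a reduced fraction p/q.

3592/237

Fold from the inside: start with 7/1.
  2 + 1/7 = 15/7
  2 + 7/15 = 37/15
  6 + 15/37 = 237/37
  15 + 37/237 = 3592/237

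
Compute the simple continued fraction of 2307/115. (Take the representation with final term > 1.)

2307 = 20*115 + 7
115 = 16*7 + 3
7 = 2*3 + 1
3 = 3*1 + 0  (stop)
So 2307/115 = [20; 16, 2, 3].

[20; 16, 2, 3]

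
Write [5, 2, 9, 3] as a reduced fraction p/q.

Using pₖ = aₖpₖ₋₁ + pₖ₋₂ and qₖ = aₖqₖ₋₁ + qₖ₋₂:
  k=0: a=5, p=5, q=1
  k=1: a=2, p=11, q=2
  k=2: a=9, p=104, q=19
  k=3: a=3, p=323, q=59

323/59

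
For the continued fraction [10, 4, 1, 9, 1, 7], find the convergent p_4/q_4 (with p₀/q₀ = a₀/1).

Using pₖ = aₖpₖ₋₁ + pₖ₋₂, qₖ = aₖqₖ₋₁ + qₖ₋₂ (with p₋₁=1, p₋₂=0, q₋₁=0, q₋₂=1):
  k=0: a=10, p=10, q=1
  k=1: a=4, p=41, q=4
  k=2: a=1, p=51, q=5
  k=3: a=9, p=500, q=49
  k=4: a=1, p=551, q=54

551/54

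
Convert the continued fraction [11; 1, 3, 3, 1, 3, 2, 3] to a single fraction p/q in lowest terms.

Using pₖ = aₖpₖ₋₁ + pₖ₋₂ and qₖ = aₖqₖ₋₁ + qₖ₋₂:
  k=0: a=11, p=11, q=1
  k=1: a=1, p=12, q=1
  k=2: a=3, p=47, q=4
  k=3: a=3, p=153, q=13
  k=4: a=1, p=200, q=17
  k=5: a=3, p=753, q=64
  k=6: a=2, p=1706, q=145
  k=7: a=3, p=5871, q=499

5871/499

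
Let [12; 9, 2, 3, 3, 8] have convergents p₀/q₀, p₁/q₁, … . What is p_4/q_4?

2627/217

Using pₖ = aₖpₖ₋₁ + pₖ₋₂, qₖ = aₖqₖ₋₁ + qₖ₋₂ (with p₋₁=1, p₋₂=0, q₋₁=0, q₋₂=1):
  k=0: a=12, p=12, q=1
  k=1: a=9, p=109, q=9
  k=2: a=2, p=230, q=19
  k=3: a=3, p=799, q=66
  k=4: a=3, p=2627, q=217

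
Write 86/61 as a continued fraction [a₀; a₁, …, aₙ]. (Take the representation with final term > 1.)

86 = 1×61 + 25
61 = 2×25 + 11
25 = 2×11 + 3
11 = 3×3 + 2
3 = 1×2 + 1
2 = 2×1 + 0  (stop)
So 86/61 = [1; 2, 2, 3, 1, 2].

[1; 2, 2, 3, 1, 2]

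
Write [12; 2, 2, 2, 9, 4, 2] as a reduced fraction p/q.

12925/1041

Fold from the inside: start with 2/1.
  4 + 1/2 = 9/2
  9 + 2/9 = 83/9
  2 + 9/83 = 175/83
  2 + 83/175 = 433/175
  2 + 175/433 = 1041/433
  12 + 433/1041 = 12925/1041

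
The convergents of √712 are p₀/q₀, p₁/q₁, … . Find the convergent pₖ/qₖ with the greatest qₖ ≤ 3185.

√712 = [26; 1, 2, 6, 2, 1, 52, …] (period length 6).
Convergents:
  p_0/q_0 = 26/1
  p_1/q_1 = 27/1
  p_2/q_2 = 80/3
  p_3/q_3 = 507/19
  p_4/q_4 = 1094/41
  p_5/q_5 = 1601/60
  p_6/q_6 = 84346/3161
  p_7/q_7 = 85947/3221
q_6 = 3161 ≤ 3185 < 3221 = q_7, so the answer is 84346/3161.

84346/3161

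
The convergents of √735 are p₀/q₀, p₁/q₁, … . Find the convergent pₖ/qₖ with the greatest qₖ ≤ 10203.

√735 = [27; 9, 54, …] (period length 2).
Convergents:
  p_0/q_0 = 27/1
  p_1/q_1 = 244/9
  p_2/q_2 = 13203/487
  p_3/q_3 = 119071/4392
  p_4/q_4 = 6443037/237655
q_3 = 4392 ≤ 10203 < 237655 = q_4, so the answer is 119071/4392.

119071/4392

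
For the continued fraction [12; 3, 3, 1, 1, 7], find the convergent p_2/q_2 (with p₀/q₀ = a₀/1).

Using pₖ = aₖpₖ₋₁ + pₖ₋₂, qₖ = aₖqₖ₋₁ + qₖ₋₂ (with p₋₁=1, p₋₂=0, q₋₁=0, q₋₂=1):
  k=0: a=12, p=12, q=1
  k=1: a=3, p=37, q=3
  k=2: a=3, p=123, q=10

123/10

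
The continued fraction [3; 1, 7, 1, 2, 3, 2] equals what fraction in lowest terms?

Using pₖ = aₖpₖ₋₁ + pₖ₋₂ and qₖ = aₖqₖ₋₁ + qₖ₋₂:
  k=0: a=3, p=3, q=1
  k=1: a=1, p=4, q=1
  k=2: a=7, p=31, q=8
  k=3: a=1, p=35, q=9
  k=4: a=2, p=101, q=26
  k=5: a=3, p=338, q=87
  k=6: a=2, p=777, q=200

777/200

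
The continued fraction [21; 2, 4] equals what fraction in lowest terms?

193/9

Using pₖ = aₖpₖ₋₁ + pₖ₋₂ and qₖ = aₖqₖ₋₁ + qₖ₋₂:
  k=0: a=21, p=21, q=1
  k=1: a=2, p=43, q=2
  k=2: a=4, p=193, q=9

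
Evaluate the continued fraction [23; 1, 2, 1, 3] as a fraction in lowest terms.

Fold from the inside: start with 3/1.
  1 + 1/3 = 4/3
  2 + 3/4 = 11/4
  1 + 4/11 = 15/11
  23 + 11/15 = 356/15

356/15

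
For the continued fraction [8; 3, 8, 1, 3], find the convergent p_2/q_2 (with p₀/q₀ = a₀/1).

Using pₖ = aₖpₖ₋₁ + pₖ₋₂, qₖ = aₖqₖ₋₁ + qₖ₋₂ (with p₋₁=1, p₋₂=0, q₋₁=0, q₋₂=1):
  k=0: a=8, p=8, q=1
  k=1: a=3, p=25, q=3
  k=2: a=8, p=208, q=25

208/25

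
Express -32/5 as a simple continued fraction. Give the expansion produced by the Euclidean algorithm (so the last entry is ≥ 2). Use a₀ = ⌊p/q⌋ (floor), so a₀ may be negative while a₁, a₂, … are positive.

-32 = -7*5 + 3
5 = 1*3 + 2
3 = 1*2 + 1
2 = 2*1 + 0  (stop)
So -32/5 = [-7; 1, 1, 2].

[-7; 1, 1, 2]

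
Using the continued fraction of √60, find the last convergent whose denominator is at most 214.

1433/185

√60 = [7; 1, 2, 1, 14, …] (period length 4).
Convergents:
  p_0/q_0 = 7/1
  p_1/q_1 = 8/1
  p_2/q_2 = 23/3
  p_3/q_3 = 31/4
  p_4/q_4 = 457/59
  p_5/q_5 = 488/63
  p_6/q_6 = 1433/185
  p_7/q_7 = 1921/248
q_6 = 185 ≤ 214 < 248 = q_7, so the answer is 1433/185.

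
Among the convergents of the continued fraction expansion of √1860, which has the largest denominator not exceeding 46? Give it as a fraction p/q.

√1860 = [43; 7, 1, 4, 1, 7, 86, …] (period length 6).
Convergents:
  p_0/q_0 = 43/1
  p_1/q_1 = 302/7
  p_2/q_2 = 345/8
  p_3/q_3 = 1682/39
  p_4/q_4 = 2027/47
q_3 = 39 ≤ 46 < 47 = q_4, so the answer is 1682/39.

1682/39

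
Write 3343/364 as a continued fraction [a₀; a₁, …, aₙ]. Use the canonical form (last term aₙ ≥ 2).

[9; 5, 2, 3, 4, 2]

3343 = 9·364 + 67
364 = 5·67 + 29
67 = 2·29 + 9
29 = 3·9 + 2
9 = 4·2 + 1
2 = 2·1 + 0  (stop)
So 3343/364 = [9; 5, 2, 3, 4, 2].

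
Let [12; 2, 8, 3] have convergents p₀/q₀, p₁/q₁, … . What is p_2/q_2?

Using pₖ = aₖpₖ₋₁ + pₖ₋₂, qₖ = aₖqₖ₋₁ + qₖ₋₂ (with p₋₁=1, p₋₂=0, q₋₁=0, q₋₂=1):
  k=0: a=12, p=12, q=1
  k=1: a=2, p=25, q=2
  k=2: a=8, p=212, q=17

212/17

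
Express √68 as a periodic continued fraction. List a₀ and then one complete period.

[8; 4, 16]

a₀ = ⌊√68⌋ = 8.
With m₀=0, d₀=1 and mₖ₊₁ = dₖaₖ − mₖ, dₖ₊₁ = (n − mₖ₊₁²)/dₖ, aₖ₊₁ = ⌊(a₀+mₖ₊₁)/dₖ₊₁⌋:
  k=1: m=8, d=4, a=4
  k=2: m=8, d=1, a=16
d=1 and a=2a₀=16 at k=2, so the next step gives (m, d) = (8, 4) again — its k=1 value — and the period has length 2.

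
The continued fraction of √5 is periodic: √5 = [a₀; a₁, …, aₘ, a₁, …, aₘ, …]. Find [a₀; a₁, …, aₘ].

[2; 4]

a₀ = ⌊√5⌋ = 2.
With m₀=0, d₀=1 and mₖ₊₁ = dₖaₖ − mₖ, dₖ₊₁ = (n − mₖ₊₁²)/dₖ, aₖ₊₁ = ⌊(a₀+mₖ₊₁)/dₖ₊₁⌋:
  k=1: m=2, d=1, a=4
d=1 and a=2a₀=4 at k=1, so the next step gives (m, d) = (2, 1) again — its k=1 value — and the period has length 1.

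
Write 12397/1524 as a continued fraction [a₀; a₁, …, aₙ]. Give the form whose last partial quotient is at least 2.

12397 = 8*1524 + 205
1524 = 7*205 + 89
205 = 2*89 + 27
89 = 3*27 + 8
27 = 3*8 + 3
8 = 2*3 + 2
3 = 1*2 + 1
2 = 2*1 + 0  (stop)
So 12397/1524 = [8; 7, 2, 3, 3, 2, 1, 2].

[8; 7, 2, 3, 3, 2, 1, 2]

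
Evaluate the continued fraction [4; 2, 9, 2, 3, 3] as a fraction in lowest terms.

Using pₖ = aₖpₖ₋₁ + pₖ₋₂ and qₖ = aₖqₖ₋₁ + qₖ₋₂:
  k=0: a=4, p=4, q=1
  k=1: a=2, p=9, q=2
  k=2: a=9, p=85, q=19
  k=3: a=2, p=179, q=40
  k=4: a=3, p=622, q=139
  k=5: a=3, p=2045, q=457

2045/457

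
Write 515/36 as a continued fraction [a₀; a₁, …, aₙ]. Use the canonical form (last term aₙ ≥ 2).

[14; 3, 3, 1, 2]

515 = 14·36 + 11
36 = 3·11 + 3
11 = 3·3 + 2
3 = 1·2 + 1
2 = 2·1 + 0  (stop)
So 515/36 = [14; 3, 3, 1, 2].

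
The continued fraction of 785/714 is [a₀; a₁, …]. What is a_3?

785 = 1·714 + 71   →  a_0 = 1
714 = 10·71 + 4   →  a_1 = 10
71 = 17·4 + 3   →  a_2 = 17
4 = 1·3 + 1   →  a_3 = 1

1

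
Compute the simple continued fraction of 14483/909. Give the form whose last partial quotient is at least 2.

14483 = 15·909 + 848
909 = 1·848 + 61
848 = 13·61 + 55
61 = 1·55 + 6
55 = 9·6 + 1
6 = 6·1 + 0  (stop)
So 14483/909 = [15; 1, 13, 1, 9, 6].

[15; 1, 13, 1, 9, 6]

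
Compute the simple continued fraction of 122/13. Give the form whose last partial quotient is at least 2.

122 = 9×13 + 5
13 = 2×5 + 3
5 = 1×3 + 2
3 = 1×2 + 1
2 = 2×1 + 0  (stop)
So 122/13 = [9; 2, 1, 1, 2].

[9; 2, 1, 1, 2]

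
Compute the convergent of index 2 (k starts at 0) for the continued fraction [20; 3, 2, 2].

142/7

Using pₖ = aₖpₖ₋₁ + pₖ₋₂, qₖ = aₖqₖ₋₁ + qₖ₋₂ (with p₋₁=1, p₋₂=0, q₋₁=0, q₋₂=1):
  k=0: a=20, p=20, q=1
  k=1: a=3, p=61, q=3
  k=2: a=2, p=142, q=7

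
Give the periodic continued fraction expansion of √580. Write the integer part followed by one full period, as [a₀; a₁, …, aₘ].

[24; 12, 48]

a₀ = ⌊√580⌋ = 24.
With m₀=0, d₀=1 and mₖ₊₁ = dₖaₖ − mₖ, dₖ₊₁ = (n − mₖ₊₁²)/dₖ, aₖ₊₁ = ⌊(a₀+mₖ₊₁)/dₖ₊₁⌋:
  k=1: m=24, d=4, a=12
  k=2: m=24, d=1, a=48
d=1 and a=2a₀=48 at k=2, so the next step gives (m, d) = (24, 4) again — its k=1 value — and the period has length 2.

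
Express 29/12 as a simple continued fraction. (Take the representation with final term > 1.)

[2; 2, 2, 2]

29 = 2×12 + 5
12 = 2×5 + 2
5 = 2×2 + 1
2 = 2×1 + 0  (stop)
So 29/12 = [2; 2, 2, 2].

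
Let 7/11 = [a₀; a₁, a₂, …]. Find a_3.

1

7 = 0·11 + 7   →  a_0 = 0
11 = 1·7 + 4   →  a_1 = 1
7 = 1·4 + 3   →  a_2 = 1
4 = 1·3 + 1   →  a_3 = 1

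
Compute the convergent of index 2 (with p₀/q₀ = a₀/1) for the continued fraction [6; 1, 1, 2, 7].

13/2

Using pₖ = aₖpₖ₋₁ + pₖ₋₂, qₖ = aₖqₖ₋₁ + qₖ₋₂ (with p₋₁=1, p₋₂=0, q₋₁=0, q₋₂=1):
  k=0: a=6, p=6, q=1
  k=1: a=1, p=7, q=1
  k=2: a=1, p=13, q=2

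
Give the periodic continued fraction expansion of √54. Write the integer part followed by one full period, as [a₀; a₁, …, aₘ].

a₀ = ⌊√54⌋ = 7.
With m₀=0, d₀=1 and mₖ₊₁ = dₖaₖ − mₖ, dₖ₊₁ = (n − mₖ₊₁²)/dₖ, aₖ₊₁ = ⌊(a₀+mₖ₊₁)/dₖ₊₁⌋:
  k=1: m=7, d=5, a=2
  k=2: m=3, d=9, a=1
  k=3: m=6, d=2, a=6
  k=4: m=6, d=9, a=1
  k=5: m=3, d=5, a=2
  k=6: m=7, d=1, a=14
d=1 and a=2a₀=14 at k=6, so the next step gives (m, d) = (7, 5) again — its k=1 value — and the period has length 6.

[7; 2, 1, 6, 1, 2, 14]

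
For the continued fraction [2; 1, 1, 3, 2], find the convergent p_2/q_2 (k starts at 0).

Using pₖ = aₖpₖ₋₁ + pₖ₋₂, qₖ = aₖqₖ₋₁ + qₖ₋₂ (with p₋₁=1, p₋₂=0, q₋₁=0, q₋₂=1):
  k=0: a=2, p=2, q=1
  k=1: a=1, p=3, q=1
  k=2: a=1, p=5, q=2

5/2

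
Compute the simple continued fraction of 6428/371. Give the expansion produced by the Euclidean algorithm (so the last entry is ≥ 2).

6428 = 17*371 + 121
371 = 3*121 + 8
121 = 15*8 + 1
8 = 8*1 + 0  (stop)
So 6428/371 = [17; 3, 15, 8].

[17; 3, 15, 8]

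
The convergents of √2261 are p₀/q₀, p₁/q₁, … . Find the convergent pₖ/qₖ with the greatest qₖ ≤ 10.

√2261 = [47; 1, 1, 4, 1, 1, 94, …] (period length 6).
Convergents:
  p_0/q_0 = 47/1
  p_1/q_1 = 48/1
  p_2/q_2 = 95/2
  p_3/q_3 = 428/9
  p_4/q_4 = 523/11
q_3 = 9 ≤ 10 < 11 = q_4, so the answer is 428/9.

428/9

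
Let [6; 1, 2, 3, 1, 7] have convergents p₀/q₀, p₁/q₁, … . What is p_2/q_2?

Using pₖ = aₖpₖ₋₁ + pₖ₋₂, qₖ = aₖqₖ₋₁ + qₖ₋₂ (with p₋₁=1, p₋₂=0, q₋₁=0, q₋₂=1):
  k=0: a=6, p=6, q=1
  k=1: a=1, p=7, q=1
  k=2: a=2, p=20, q=3

20/3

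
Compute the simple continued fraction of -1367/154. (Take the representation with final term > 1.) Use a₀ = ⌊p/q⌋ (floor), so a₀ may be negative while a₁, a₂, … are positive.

-1367 = -9·154 + 19
154 = 8·19 + 2
19 = 9·2 + 1
2 = 2·1 + 0  (stop)
So -1367/154 = [-9; 8, 9, 2].

[-9; 8, 9, 2]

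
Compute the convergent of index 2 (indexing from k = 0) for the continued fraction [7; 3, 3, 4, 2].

73/10

Using pₖ = aₖpₖ₋₁ + pₖ₋₂, qₖ = aₖqₖ₋₁ + qₖ₋₂ (with p₋₁=1, p₋₂=0, q₋₁=0, q₋₂=1):
  k=0: a=7, p=7, q=1
  k=1: a=3, p=22, q=3
  k=2: a=3, p=73, q=10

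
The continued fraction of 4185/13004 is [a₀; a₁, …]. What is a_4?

4185 = 0·13004 + 4185   →  a_0 = 0
13004 = 3·4185 + 449   →  a_1 = 3
4185 = 9·449 + 144   →  a_2 = 9
449 = 3·144 + 17   →  a_3 = 3
144 = 8·17 + 8   →  a_4 = 8

8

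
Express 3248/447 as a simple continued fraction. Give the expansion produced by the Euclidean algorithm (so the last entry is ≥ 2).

[7; 3, 1, 3, 9, 1, 2]

3248 = 7·447 + 119
447 = 3·119 + 90
119 = 1·90 + 29
90 = 3·29 + 3
29 = 9·3 + 2
3 = 1·2 + 1
2 = 2·1 + 0  (stop)
So 3248/447 = [7; 3, 1, 3, 9, 1, 2].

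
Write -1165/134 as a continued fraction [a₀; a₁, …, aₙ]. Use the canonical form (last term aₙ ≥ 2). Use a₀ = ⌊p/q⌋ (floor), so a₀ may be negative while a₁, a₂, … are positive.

[-9; 3, 3, 1, 2, 1, 2]

-1165 = -9*134 + 41
134 = 3*41 + 11
41 = 3*11 + 8
11 = 1*8 + 3
8 = 2*3 + 2
3 = 1*2 + 1
2 = 2*1 + 0  (stop)
So -1165/134 = [-9; 3, 3, 1, 2, 1, 2].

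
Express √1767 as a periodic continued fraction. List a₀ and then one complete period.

a₀ = ⌊√1767⌋ = 42.

[42; 28, 84]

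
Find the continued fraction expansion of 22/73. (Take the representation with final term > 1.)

22 = 0·73 + 22
73 = 3·22 + 7
22 = 3·7 + 1
7 = 7·1 + 0  (stop)
So 22/73 = [0; 3, 3, 7].

[0; 3, 3, 7]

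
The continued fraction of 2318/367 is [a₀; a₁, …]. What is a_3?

9

2318 = 6·367 + 116   →  a_0 = 6
367 = 3·116 + 19   →  a_1 = 3
116 = 6·19 + 2   →  a_2 = 6
19 = 9·2 + 1   →  a_3 = 9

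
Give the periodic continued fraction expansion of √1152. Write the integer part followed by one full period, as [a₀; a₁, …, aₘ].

a₀ = ⌊√1152⌋ = 33.
With m₀=0, d₀=1 and mₖ₊₁ = dₖaₖ − mₖ, dₖ₊₁ = (n − mₖ₊₁²)/dₖ, aₖ₊₁ = ⌊(a₀+mₖ₊₁)/dₖ₊₁⌋:
  k=1: m=33, d=63, a=1
  k=2: m=30, d=4, a=15
  k=3: m=30, d=63, a=1
  k=4: m=33, d=1, a=66
d=1 and a=2a₀=66 at k=4, so the next step gives (m, d) = (33, 63) again — its k=1 value — and the period has length 4.

[33; 1, 15, 1, 66]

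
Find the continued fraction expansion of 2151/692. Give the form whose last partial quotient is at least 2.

2151 = 3·692 + 75
692 = 9·75 + 17
75 = 4·17 + 7
17 = 2·7 + 3
7 = 2·3 + 1
3 = 3·1 + 0  (stop)
So 2151/692 = [3; 9, 4, 2, 2, 3].

[3; 9, 4, 2, 2, 3]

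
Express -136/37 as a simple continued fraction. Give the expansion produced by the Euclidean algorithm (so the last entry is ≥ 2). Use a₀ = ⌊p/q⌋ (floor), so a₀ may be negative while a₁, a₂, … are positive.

-136 = -4×37 + 12
37 = 3×12 + 1
12 = 12×1 + 0  (stop)
So -136/37 = [-4; 3, 12].

[-4; 3, 12]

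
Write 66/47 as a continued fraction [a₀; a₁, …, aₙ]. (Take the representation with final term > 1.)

[1; 2, 2, 9]

66 = 1×47 + 19
47 = 2×19 + 9
19 = 2×9 + 1
9 = 9×1 + 0  (stop)
So 66/47 = [1; 2, 2, 9].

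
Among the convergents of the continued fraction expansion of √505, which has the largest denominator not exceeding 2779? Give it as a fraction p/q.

√505 = [22; 2, 8, 2, 44, …] (period length 4).
Convergents:
  p_0/q_0 = 22/1
  p_1/q_1 = 45/2
  p_2/q_2 = 382/17
  p_3/q_3 = 809/36
  p_4/q_4 = 35978/1601
  p_5/q_5 = 72765/3238
q_4 = 1601 ≤ 2779 < 3238 = q_5, so the answer is 35978/1601.

35978/1601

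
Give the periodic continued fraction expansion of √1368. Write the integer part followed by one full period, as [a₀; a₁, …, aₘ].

a₀ = ⌊√1368⌋ = 36.
With m₀=0, d₀=1 and mₖ₊₁ = dₖaₖ − mₖ, dₖ₊₁ = (n − mₖ₊₁²)/dₖ, aₖ₊₁ = ⌊(a₀+mₖ₊₁)/dₖ₊₁⌋:
  k=1: m=36, d=72, a=1
  k=2: m=36, d=1, a=72
d=1 and a=2a₀=72 at k=2, so the next step gives (m, d) = (36, 72) again — its k=1 value — and the period has length 2.

[36; 1, 72]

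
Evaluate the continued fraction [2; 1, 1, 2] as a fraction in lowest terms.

13/5

Fold from the inside: start with 2/1.
  1 + 1/2 = 3/2
  1 + 2/3 = 5/3
  2 + 3/5 = 13/5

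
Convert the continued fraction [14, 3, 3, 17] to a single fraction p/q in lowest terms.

2474/173

Using pₖ = aₖpₖ₋₁ + pₖ₋₂ and qₖ = aₖqₖ₋₁ + qₖ₋₂:
  k=0: a=14, p=14, q=1
  k=1: a=3, p=43, q=3
  k=2: a=3, p=143, q=10
  k=3: a=17, p=2474, q=173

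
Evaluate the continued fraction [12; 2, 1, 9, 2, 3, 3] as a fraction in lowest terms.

Fold from the inside: start with 3/1.
  3 + 1/3 = 10/3
  2 + 3/10 = 23/10
  9 + 10/23 = 217/23
  1 + 23/217 = 240/217
  2 + 217/240 = 697/240
  12 + 240/697 = 8604/697

8604/697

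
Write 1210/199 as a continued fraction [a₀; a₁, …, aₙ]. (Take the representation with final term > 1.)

[6; 12, 2, 3, 2]

1210 = 6×199 + 16
199 = 12×16 + 7
16 = 2×7 + 2
7 = 3×2 + 1
2 = 2×1 + 0  (stop)
So 1210/199 = [6; 12, 2, 3, 2].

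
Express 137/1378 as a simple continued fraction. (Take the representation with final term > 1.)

[0; 10, 17, 8]

137 = 0·1378 + 137
1378 = 10·137 + 8
137 = 17·8 + 1
8 = 8·1 + 0  (stop)
So 137/1378 = [0; 10, 17, 8].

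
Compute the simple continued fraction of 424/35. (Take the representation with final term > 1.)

[12; 8, 1, 3]

424 = 12·35 + 4
35 = 8·4 + 3
4 = 1·3 + 1
3 = 3·1 + 0  (stop)
So 424/35 = [12; 8, 1, 3].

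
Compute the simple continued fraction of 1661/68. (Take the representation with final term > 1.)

[24; 2, 2, 1, 9]

1661 = 24·68 + 29
68 = 2·29 + 10
29 = 2·10 + 9
10 = 1·9 + 1
9 = 9·1 + 0  (stop)
So 1661/68 = [24; 2, 2, 1, 9].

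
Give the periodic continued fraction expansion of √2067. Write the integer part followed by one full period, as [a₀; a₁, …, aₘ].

[45; 2, 6, 2, 90]

a₀ = ⌊√2067⌋ = 45.
With m₀=0, d₀=1 and mₖ₊₁ = dₖaₖ − mₖ, dₖ₊₁ = (n − mₖ₊₁²)/dₖ, aₖ₊₁ = ⌊(a₀+mₖ₊₁)/dₖ₊₁⌋:
  k=1: m=45, d=42, a=2
  k=2: m=39, d=13, a=6
  k=3: m=39, d=42, a=2
  k=4: m=45, d=1, a=90
d=1 and a=2a₀=90 at k=4, so the next step gives (m, d) = (45, 42) again — its k=1 value — and the period has length 4.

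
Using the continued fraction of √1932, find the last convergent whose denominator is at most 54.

967/22

√1932 = [43; 1, 20, 1, 86, …] (period length 4).
Convergents:
  p_0/q_0 = 43/1
  p_1/q_1 = 44/1
  p_2/q_2 = 923/21
  p_3/q_3 = 967/22
  p_4/q_4 = 84085/1913
q_3 = 22 ≤ 54 < 1913 = q_4, so the answer is 967/22.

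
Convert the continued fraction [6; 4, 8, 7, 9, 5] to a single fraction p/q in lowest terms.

68512/10975

Fold from the inside: start with 5/1.
  9 + 1/5 = 46/5
  7 + 5/46 = 327/46
  8 + 46/327 = 2662/327
  4 + 327/2662 = 10975/2662
  6 + 2662/10975 = 68512/10975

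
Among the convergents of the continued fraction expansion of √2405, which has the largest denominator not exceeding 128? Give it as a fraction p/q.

√2405 = [49; 24, 1, 1, 24, 98, …] (period length 5).
Convergents:
  p_0/q_0 = 49/1
  p_1/q_1 = 1177/24
  p_2/q_2 = 1226/25
  p_3/q_3 = 2403/49
  p_4/q_4 = 58898/1201
q_3 = 49 ≤ 128 < 1201 = q_4, so the answer is 2403/49.

2403/49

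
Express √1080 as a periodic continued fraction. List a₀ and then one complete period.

a₀ = ⌊√1080⌋ = 32.
With m₀=0, d₀=1 and mₖ₊₁ = dₖaₖ − mₖ, dₖ₊₁ = (n − mₖ₊₁²)/dₖ, aₖ₊₁ = ⌊(a₀+mₖ₊₁)/dₖ₊₁⌋:
  k=1: m=32, d=56, a=1
  k=2: m=24, d=9, a=6
  k=3: m=30, d=20, a=3
  k=4: m=30, d=9, a=6
  k=5: m=24, d=56, a=1
  k=6: m=32, d=1, a=64
d=1 and a=2a₀=64 at k=6, so the next step gives (m, d) = (32, 56) again — its k=1 value — and the period has length 6.

[32; 1, 6, 3, 6, 1, 64]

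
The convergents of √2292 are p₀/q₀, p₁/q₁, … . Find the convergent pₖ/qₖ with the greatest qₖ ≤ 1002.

√2292 = [47; 1, 6, 1, 94, …] (period length 4).
Convergents:
  p_0/q_0 = 47/1
  p_1/q_1 = 48/1
  p_2/q_2 = 335/7
  p_3/q_3 = 383/8
  p_4/q_4 = 36337/759
  p_5/q_5 = 36720/767
  p_6/q_6 = 256657/5361
q_5 = 767 ≤ 1002 < 5361 = q_6, so the answer is 36720/767.

36720/767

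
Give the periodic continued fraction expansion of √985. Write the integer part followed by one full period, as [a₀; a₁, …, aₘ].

[31; 2, 1, 1, 2, 62]

a₀ = ⌊√985⌋ = 31.
With m₀=0, d₀=1 and mₖ₊₁ = dₖaₖ − mₖ, dₖ₊₁ = (n − mₖ₊₁²)/dₖ, aₖ₊₁ = ⌊(a₀+mₖ₊₁)/dₖ₊₁⌋:
  k=1: m=31, d=24, a=2
  k=2: m=17, d=29, a=1
  k=3: m=12, d=29, a=1
  k=4: m=17, d=24, a=2
  k=5: m=31, d=1, a=62
d=1 and a=2a₀=62 at k=5, so the next step gives (m, d) = (31, 24) again — its k=1 value — and the period has length 5.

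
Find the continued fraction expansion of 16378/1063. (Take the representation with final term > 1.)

16378 = 15×1063 + 433
1063 = 2×433 + 197
433 = 2×197 + 39
197 = 5×39 + 2
39 = 19×2 + 1
2 = 2×1 + 0  (stop)
So 16378/1063 = [15; 2, 2, 5, 19, 2].

[15; 2, 2, 5, 19, 2]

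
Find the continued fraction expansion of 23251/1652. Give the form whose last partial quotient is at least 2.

[14; 13, 2, 3, 8, 2]

23251 = 14×1652 + 123
1652 = 13×123 + 53
123 = 2×53 + 17
53 = 3×17 + 2
17 = 8×2 + 1
2 = 2×1 + 0  (stop)
So 23251/1652 = [14; 13, 2, 3, 8, 2].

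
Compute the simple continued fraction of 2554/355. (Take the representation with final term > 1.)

[7; 5, 6, 1, 9]

2554 = 7×355 + 69
355 = 5×69 + 10
69 = 6×10 + 9
10 = 1×9 + 1
9 = 9×1 + 0  (stop)
So 2554/355 = [7; 5, 6, 1, 9].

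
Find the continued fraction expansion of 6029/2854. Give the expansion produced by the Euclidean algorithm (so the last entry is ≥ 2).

6029 = 2*2854 + 321
2854 = 8*321 + 286
321 = 1*286 + 35
286 = 8*35 + 6
35 = 5*6 + 5
6 = 1*5 + 1
5 = 5*1 + 0  (stop)
So 6029/2854 = [2; 8, 1, 8, 5, 1, 5].

[2; 8, 1, 8, 5, 1, 5]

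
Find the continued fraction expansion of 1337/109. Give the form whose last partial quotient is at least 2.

[12; 3, 1, 3, 7]

1337 = 12×109 + 29
109 = 3×29 + 22
29 = 1×22 + 7
22 = 3×7 + 1
7 = 7×1 + 0  (stop)
So 1337/109 = [12; 3, 1, 3, 7].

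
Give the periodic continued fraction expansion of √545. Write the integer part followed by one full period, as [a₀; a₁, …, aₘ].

a₀ = ⌊√545⌋ = 23.
With m₀=0, d₀=1 and mₖ₊₁ = dₖaₖ − mₖ, dₖ₊₁ = (n − mₖ₊₁²)/dₖ, aₖ₊₁ = ⌊(a₀+mₖ₊₁)/dₖ₊₁⌋:
  k=1: m=23, d=16, a=2
  k=2: m=9, d=29, a=1
  k=3: m=20, d=5, a=8
  k=4: m=20, d=29, a=1
  k=5: m=9, d=16, a=2
  k=6: m=23, d=1, a=46
d=1 and a=2a₀=46 at k=6, so the next step gives (m, d) = (23, 16) again — its k=1 value — and the period has length 6.

[23; 2, 1, 8, 1, 2, 46]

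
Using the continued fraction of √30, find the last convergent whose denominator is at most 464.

2525/461

√30 = [5; 2, 10, …] (period length 2).
Convergents:
  p_0/q_0 = 5/1
  p_1/q_1 = 11/2
  p_2/q_2 = 115/21
  p_3/q_3 = 241/44
  p_4/q_4 = 2525/461
  p_5/q_5 = 5291/966
q_4 = 461 ≤ 464 < 966 = q_5, so the answer is 2525/461.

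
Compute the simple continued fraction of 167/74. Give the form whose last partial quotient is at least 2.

[2; 3, 1, 8, 2]

167 = 2*74 + 19
74 = 3*19 + 17
19 = 1*17 + 2
17 = 8*2 + 1
2 = 2*1 + 0  (stop)
So 167/74 = [2; 3, 1, 8, 2].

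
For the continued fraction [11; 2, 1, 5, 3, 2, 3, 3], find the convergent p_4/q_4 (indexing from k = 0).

Using pₖ = aₖpₖ₋₁ + pₖ₋₂, qₖ = aₖqₖ₋₁ + qₖ₋₂ (with p₋₁=1, p₋₂=0, q₋₁=0, q₋₂=1):
  k=0: a=11, p=11, q=1
  k=1: a=2, p=23, q=2
  k=2: a=1, p=34, q=3
  k=3: a=5, p=193, q=17
  k=4: a=3, p=613, q=54

613/54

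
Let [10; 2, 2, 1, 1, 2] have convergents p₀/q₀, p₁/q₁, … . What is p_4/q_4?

Using pₖ = aₖpₖ₋₁ + pₖ₋₂, qₖ = aₖqₖ₋₁ + qₖ₋₂ (with p₋₁=1, p₋₂=0, q₋₁=0, q₋₂=1):
  k=0: a=10, p=10, q=1
  k=1: a=2, p=21, q=2
  k=2: a=2, p=52, q=5
  k=3: a=1, p=73, q=7
  k=4: a=1, p=125, q=12

125/12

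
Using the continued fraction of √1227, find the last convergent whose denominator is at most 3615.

√1227 = [35; 35, 70, …] (period length 2).
Convergents:
  p_0/q_0 = 35/1
  p_1/q_1 = 1226/35
  p_2/q_2 = 85855/2451
  p_3/q_3 = 3006151/85820
q_2 = 2451 ≤ 3615 < 85820 = q_3, so the answer is 85855/2451.

85855/2451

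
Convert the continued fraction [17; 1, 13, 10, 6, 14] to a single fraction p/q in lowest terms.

Fold from the inside: start with 14/1.
  6 + 1/14 = 85/14
  10 + 14/85 = 864/85
  13 + 85/864 = 11317/864
  1 + 864/11317 = 12181/11317
  17 + 11317/12181 = 218394/12181

218394/12181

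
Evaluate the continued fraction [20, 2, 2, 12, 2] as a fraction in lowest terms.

2632/129

Fold from the inside: start with 2/1.
  12 + 1/2 = 25/2
  2 + 2/25 = 52/25
  2 + 25/52 = 129/52
  20 + 52/129 = 2632/129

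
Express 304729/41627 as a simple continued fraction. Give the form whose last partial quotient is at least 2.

[7; 3, 8, 3, 3, 8, 6, 3]

304729 = 7*41627 + 13340
41627 = 3*13340 + 1607
13340 = 8*1607 + 484
1607 = 3*484 + 155
484 = 3*155 + 19
155 = 8*19 + 3
19 = 6*3 + 1
3 = 3*1 + 0  (stop)
So 304729/41627 = [7; 3, 8, 3, 3, 8, 6, 3].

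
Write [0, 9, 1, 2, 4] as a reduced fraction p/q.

Fold from the inside: start with 4/1.
  2 + 1/4 = 9/4
  1 + 4/9 = 13/9
  9 + 9/13 = 126/13
  0 + 13/126 = 13/126

13/126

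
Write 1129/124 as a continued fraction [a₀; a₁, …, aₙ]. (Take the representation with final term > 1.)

[9; 9, 1, 1, 6]

1129 = 9×124 + 13
124 = 9×13 + 7
13 = 1×7 + 6
7 = 1×6 + 1
6 = 6×1 + 0  (stop)
So 1129/124 = [9; 9, 1, 1, 6].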